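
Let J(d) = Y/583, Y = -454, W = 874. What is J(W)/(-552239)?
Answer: 454/321955337 ≈ 1.4101e-6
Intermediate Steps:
J(d) = -454/583
J(W)/(-552239) = -454/583/(-552239) = -454/583*(-1/552239) = 454/321955337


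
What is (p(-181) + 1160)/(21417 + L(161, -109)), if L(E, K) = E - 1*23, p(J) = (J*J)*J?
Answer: -5928581/21555 ≈ -275.04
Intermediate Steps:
p(J) = J**3 (p(J) = J**2*J = J**3)
L(E, K) = -23 + E (L(E, K) = E - 23 = -23 + E)
(p(-181) + 1160)/(21417 + L(161, -109)) = ((-181)**3 + 1160)/(21417 + (-23 + 161)) = (-5929741 + 1160)/(21417 + 138) = -5928581/21555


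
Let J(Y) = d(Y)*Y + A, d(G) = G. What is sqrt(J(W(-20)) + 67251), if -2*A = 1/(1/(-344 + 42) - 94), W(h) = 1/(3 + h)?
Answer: sqrt(15663789407575911)/482613 ≈ 259.33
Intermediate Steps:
A = 151/28389 (A = -1/(2*(1/(-344 + 42) - 94)) = -1/(2*(1/(-302) - 94)) = -1/(2*(-1/302 - 94)) = -1/(2*(-28389/302)) = -1/2*(-302/28389) = 151/28389 ≈ 0.0053190)
J(Y) = 151/28389 + Y**2 (J(Y) = Y*Y + 151/28389 = Y**2 + 151/28389 = 151/28389 + Y**2)
sqrt(J(W(-20)) + 67251) = sqrt((151/28389 + (1/(3 - 20))**2) + 67251) = sqrt((151/28389 + (1/(-17))**2) + 67251) = sqrt((151/28389 + (-1/17)**2) + 67251) = sqrt((151/28389 + 1/289) + 67251) = sqrt(72028/8204421 + 67251) = sqrt(551755588699/8204421) = sqrt(15663789407575911)/482613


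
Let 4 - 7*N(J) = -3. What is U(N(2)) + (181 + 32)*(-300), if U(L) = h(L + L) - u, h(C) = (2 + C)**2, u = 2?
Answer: -63886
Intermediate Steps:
N(J) = 1 (N(J) = 4/7 - 1/7*(-3) = 4/7 + 3/7 = 1)
U(L) = -2 + (2 + 2*L)**2 (U(L) = (2 + (L + L))**2 - 1*2 = (2 + 2*L)**2 - 2 = -2 + (2 + 2*L)**2)
U(N(2)) + (181 + 32)*(-300) = (-2 + 4*(1 + 1)**2) + (181 + 32)*(-300) = (-2 + 4*2**2) + 213*(-300) = (-2 + 4*4) - 63900 = (-2 + 16) - 63900 = 14 - 63900 = -63886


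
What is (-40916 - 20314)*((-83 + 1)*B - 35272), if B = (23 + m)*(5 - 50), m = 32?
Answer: -10266923940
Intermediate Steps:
B = -2475 (B = (23 + 32)*(5 - 50) = 55*(-45) = -2475)
(-40916 - 20314)*((-83 + 1)*B - 35272) = (-40916 - 20314)*((-83 + 1)*(-2475) - 35272) = -61230*(-82*(-2475) - 35272) = -61230*(202950 - 35272) = -61230*167678 = -10266923940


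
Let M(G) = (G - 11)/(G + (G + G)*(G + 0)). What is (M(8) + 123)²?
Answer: 279725625/18496 ≈ 15124.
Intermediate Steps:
M(G) = (-11 + G)/(G + 2*G²) (M(G) = (-11 + G)/(G + (2*G)*G) = (-11 + G)/(G + 2*G²))
(M(8) + 123)² = ((-11 + 8)/(8*(1 + 2*8)) + 123)² = ((⅛)*(-3)/(1 + 16) + 123)² = ((⅛)*(-3)/17 + 123)² = ((⅛)*(1/17)*(-3) + 123)² = (-3/136 + 123)² = (16725/136)² = 279725625/18496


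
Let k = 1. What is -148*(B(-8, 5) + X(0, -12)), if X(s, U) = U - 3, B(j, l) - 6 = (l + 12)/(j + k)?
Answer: 11840/7 ≈ 1691.4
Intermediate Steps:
B(j, l) = 6 + (12 + l)/(1 + j) (B(j, l) = 6 + (l + 12)/(j + 1) = 6 + (12 + l)/(1 + j))
X(s, U) = -3 + U
-148*(B(-8, 5) + X(0, -12)) = -148*((18 + 5 + 6*(-8))/(1 - 8) + (-3 - 12)) = -148*((18 + 5 - 48)/(-7) - 15) = -148*(-⅐*(-25) - 15) = -148*(25/7 - 15) = -148*(-80/7) = 11840/7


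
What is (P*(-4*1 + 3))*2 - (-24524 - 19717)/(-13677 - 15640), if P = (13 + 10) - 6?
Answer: -1041019/29317 ≈ -35.509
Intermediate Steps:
P = 17 (P = 23 - 6 = 17)
(P*(-4*1 + 3))*2 - (-24524 - 19717)/(-13677 - 15640) = (17*(-4*1 + 3))*2 - (-24524 - 19717)/(-13677 - 15640) = (17*(-4 + 3))*2 - (-44241)/(-29317) = (17*(-1))*2 - (-44241)*(-1)/29317 = -17*2 - 1*44241/29317 = -34 - 44241/29317 = -1041019/29317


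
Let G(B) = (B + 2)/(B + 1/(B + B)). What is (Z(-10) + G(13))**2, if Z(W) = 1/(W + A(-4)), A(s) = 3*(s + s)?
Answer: 18550249/14760964 ≈ 1.2567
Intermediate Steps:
A(s) = 6*s (A(s) = 3*(2*s) = 6*s)
G(B) = (2 + B)/(B + 1/(2*B))
Z(W) = 1/(-24 + W) (Z(W) = 1/(W + 6*(-4)) = 1/(W - 24) = 1/(-24 + W))
(Z(-10) + G(13))**2 = (1/(-24 - 10) + 2*13*(2 + 13)/(1 + 2*13**2))**2 = (1/(-34) + 2*13*15/(1 + 2*169))**2 = (-1/34 + 2*13*15/(1 + 338))**2 = (-1/34 + 2*13*15/339)**2 = (-1/34 + 2*13*(1/339)*15)**2 = (-1/34 + 130/113)**2 = (4307/3842)**2 = 18550249/14760964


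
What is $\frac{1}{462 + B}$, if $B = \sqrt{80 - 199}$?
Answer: $\frac{66}{30509} - \frac{i \sqrt{119}}{213563} \approx 0.0021633 - 5.108 \cdot 10^{-5} i$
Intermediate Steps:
$B = i \sqrt{119}$ ($B = \sqrt{-119} = i \sqrt{119} \approx 10.909 i$)
$\frac{1}{462 + B} = \frac{1}{462 + i \sqrt{119}}$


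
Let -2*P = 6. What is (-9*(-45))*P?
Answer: -1215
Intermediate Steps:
P = -3 (P = -½*6 = -3)
(-9*(-45))*P = -9*(-45)*(-3) = 405*(-3) = -1215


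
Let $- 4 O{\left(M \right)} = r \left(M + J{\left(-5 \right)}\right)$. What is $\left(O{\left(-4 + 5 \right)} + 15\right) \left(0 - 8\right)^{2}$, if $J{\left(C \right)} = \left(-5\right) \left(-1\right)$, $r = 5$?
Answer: $480$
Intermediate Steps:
$J{\left(C \right)} = 5$
$O{\left(M \right)} = - \frac{25}{4} - \frac{5 M}{4}$ ($O{\left(M \right)} = - \frac{5 \left(M + 5\right)}{4} = - \frac{5 \left(5 + M\right)}{4} = - \frac{25 + 5 M}{4} = - \frac{25}{4} - \frac{5 M}{4}$)
$\left(O{\left(-4 + 5 \right)} + 15\right) \left(0 - 8\right)^{2} = \left(\left(- \frac{25}{4} - \frac{5 \left(-4 + 5\right)}{4}\right) + 15\right) \left(0 - 8\right)^{2} = \left(\left(- \frac{25}{4} - \frac{5}{4}\right) + 15\right) \left(0 - 8\right)^{2} = \left(\left(- \frac{25}{4} - \frac{5}{4}\right) + 15\right) \left(-8\right)^{2} = \left(- \frac{15}{2} + 15\right) 64 = \frac{15}{2} \cdot 64 = 480$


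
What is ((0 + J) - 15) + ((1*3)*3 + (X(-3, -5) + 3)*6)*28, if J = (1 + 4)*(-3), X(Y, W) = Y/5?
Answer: 3126/5 ≈ 625.20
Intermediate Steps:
X(Y, W) = Y/5 (X(Y, W) = Y*(⅕) = Y/5)
J = -15 (J = 5*(-3) = -15)
((0 + J) - 15) + ((1*3)*3 + (X(-3, -5) + 3)*6)*28 = ((0 - 15) - 15) + ((1*3)*3 + ((⅕)*(-3) + 3)*6)*28 = (-15 - 15) + (3*3 + (-⅗ + 3)*6)*28 = -30 + (9 + (12/5)*6)*28 = -30 + (9 + 72/5)*28 = -30 + (117/5)*28 = -30 + 3276/5 = 3126/5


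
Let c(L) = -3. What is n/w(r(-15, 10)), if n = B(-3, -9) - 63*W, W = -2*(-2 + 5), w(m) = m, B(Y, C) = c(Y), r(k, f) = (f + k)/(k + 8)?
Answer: 525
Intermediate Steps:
r(k, f) = (f + k)/(8 + k)
B(Y, C) = -3
W = -6 (W = -2*3 = -6)
n = 375 (n = -3 - 63*(-6) = -3 + 378 = 375)
n/w(r(-15, 10)) = 375/(((10 - 15)/(8 - 15))) = 375/((-5/(-7))) = 375/((-1/7*(-5))) = 375/(5/7) = 375*(7/5) = 525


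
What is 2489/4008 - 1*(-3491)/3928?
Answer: 1485545/983964 ≈ 1.5098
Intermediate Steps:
2489/4008 - 1*(-3491)/3928 = 2489*(1/4008) + 3491*(1/3928) = 2489/4008 + 3491/3928 = 1485545/983964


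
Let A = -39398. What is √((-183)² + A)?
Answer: I*√5909 ≈ 76.87*I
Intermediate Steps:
√((-183)² + A) = √((-183)² - 39398) = √(33489 - 39398) = √(-5909) = I*√5909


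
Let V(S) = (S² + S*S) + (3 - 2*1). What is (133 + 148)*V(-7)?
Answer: 27819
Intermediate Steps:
V(S) = 1 + 2*S² (V(S) = (S² + S²) + (3 - 2) = 2*S² + 1 = 1 + 2*S²)
(133 + 148)*V(-7) = (133 + 148)*(1 + 2*(-7)²) = 281*(1 + 2*49) = 281*(1 + 98) = 281*99 = 27819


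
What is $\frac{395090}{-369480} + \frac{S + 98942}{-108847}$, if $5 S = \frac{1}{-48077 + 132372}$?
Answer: $- \frac{3353316272496973}{1695037137980100} \approx -1.9783$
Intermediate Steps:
$S = \frac{1}{421475}$ ($S = \frac{1}{5 \left(-48077 + 132372\right)} = \frac{1}{5 \cdot 84295} = \frac{1}{5} \cdot \frac{1}{84295} = \frac{1}{421475} \approx 2.3726 \cdot 10^{-6}$)
$\frac{395090}{-369480} + \frac{S + 98942}{-108847} = \frac{395090}{-369480} + \frac{\frac{1}{421475} + 98942}{-108847} = 395090 \left(- \frac{1}{369480}\right) + \frac{41701579451}{421475} \left(- \frac{1}{108847}\right) = - \frac{39509}{36948} - \frac{41701579451}{45876289325} = - \frac{3353316272496973}{1695037137980100}$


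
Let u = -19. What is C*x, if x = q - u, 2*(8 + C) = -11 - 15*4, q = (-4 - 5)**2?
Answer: -4350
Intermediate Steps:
q = 81 (q = (-9)**2 = 81)
C = -87/2 (C = -8 + (-11 - 15*4)/2 = -8 + (-11 - 60)/2 = -8 + (1/2)*(-71) = -8 - 71/2 = -87/2 ≈ -43.500)
x = 100 (x = 81 - 1*(-19) = 81 + 19 = 100)
C*x = -87/2*100 = -4350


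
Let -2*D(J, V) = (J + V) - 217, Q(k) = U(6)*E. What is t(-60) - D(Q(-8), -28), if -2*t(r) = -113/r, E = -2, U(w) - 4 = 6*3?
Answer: -17453/120 ≈ -145.44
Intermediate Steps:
U(w) = 22 (U(w) = 4 + 6*3 = 4 + 18 = 22)
Q(k) = -44 (Q(k) = 22*(-2) = -44)
t(r) = 113/(2*r) (t(r) = -(-113)/(2*r) = 113/(2*r))
D(J, V) = 217/2 - J/2 - V/2 (D(J, V) = -((J + V) - 217)/2 = -(-217 + J + V)/2 = 217/2 - J/2 - V/2)
t(-60) - D(Q(-8), -28) = (113/2)/(-60) - (217/2 - 1/2*(-44) - 1/2*(-28)) = (113/2)*(-1/60) - (217/2 + 22 + 14) = -113/120 - 1*289/2 = -113/120 - 289/2 = -17453/120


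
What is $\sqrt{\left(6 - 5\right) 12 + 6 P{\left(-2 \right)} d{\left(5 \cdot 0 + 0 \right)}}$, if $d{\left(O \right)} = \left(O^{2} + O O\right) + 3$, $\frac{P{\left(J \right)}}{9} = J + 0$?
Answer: $2 i \sqrt{78} \approx 17.664 i$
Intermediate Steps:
$P{\left(J \right)} = 9 J$ ($P{\left(J \right)} = 9 \left(J + 0\right) = 9 J$)
$d{\left(O \right)} = 3 + 2 O^{2}$ ($d{\left(O \right)} = \left(O^{2} + O^{2}\right) + 3 = 2 O^{2} + 3 = 3 + 2 O^{2}$)
$\sqrt{\left(6 - 5\right) 12 + 6 P{\left(-2 \right)} d{\left(5 \cdot 0 + 0 \right)}} = \sqrt{\left(6 - 5\right) 12 + 6 \cdot 9 \left(-2\right) \left(3 + 2 \left(5 \cdot 0 + 0\right)^{2}\right)} = \sqrt{1 \cdot 12 + 6 \left(-18\right) \left(3 + 2 \left(0 + 0\right)^{2}\right)} = \sqrt{12 - 108 \left(3 + 2 \cdot 0^{2}\right)} = \sqrt{12 - 108 \left(3 + 2 \cdot 0\right)} = \sqrt{12 - 108 \left(3 + 0\right)} = \sqrt{12 - 324} = \sqrt{-312} = 2 i \sqrt{78}$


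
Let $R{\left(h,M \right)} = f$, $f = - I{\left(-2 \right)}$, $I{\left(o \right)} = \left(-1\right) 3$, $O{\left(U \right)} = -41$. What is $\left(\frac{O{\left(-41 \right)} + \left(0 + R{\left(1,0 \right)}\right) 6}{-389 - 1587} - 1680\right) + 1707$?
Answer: $\frac{53375}{1976} \approx 27.012$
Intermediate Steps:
$I{\left(o \right)} = -3$
$f = 3$ ($f = \left(-1\right) \left(-3\right) = 3$)
$R{\left(h,M \right)} = 3$
$\left(\frac{O{\left(-41 \right)} + \left(0 + R{\left(1,0 \right)}\right) 6}{-389 - 1587} - 1680\right) + 1707 = \left(\frac{-41 + \left(0 + 3\right) 6}{-389 - 1587} - 1680\right) + 1707 = \left(\frac{-41 + 3 \cdot 6}{-1976} - 1680\right) + 1707 = \left(\left(-41 + 18\right) \left(- \frac{1}{1976}\right) - 1680\right) + 1707 = \left(\left(-23\right) \left(- \frac{1}{1976}\right) - 1680\right) + 1707 = \left(\frac{23}{1976} - 1680\right) + 1707 = - \frac{3319657}{1976} + 1707 = \frac{53375}{1976}$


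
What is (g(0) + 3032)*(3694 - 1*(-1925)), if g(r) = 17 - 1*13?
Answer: 17059284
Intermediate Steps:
g(r) = 4 (g(r) = 17 - 13 = 4)
(g(0) + 3032)*(3694 - 1*(-1925)) = (4 + 3032)*(3694 - 1*(-1925)) = 3036*(3694 + 1925) = 3036*5619 = 17059284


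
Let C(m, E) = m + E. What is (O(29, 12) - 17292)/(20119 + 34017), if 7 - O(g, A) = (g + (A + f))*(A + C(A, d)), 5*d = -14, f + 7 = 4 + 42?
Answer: -18981/54136 ≈ -0.35062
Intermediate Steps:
f = 39 (f = -7 + (4 + 42) = -7 + 46 = 39)
d = -14/5 (d = (⅕)*(-14) = -14/5 ≈ -2.8000)
C(m, E) = E + m
O(g, A) = 7 - (-14/5 + 2*A)*(39 + A + g) (O(g, A) = 7 - (g + (A + 39))*(A + (-14/5 + A)) = 7 - (g + (39 + A))*(-14/5 + 2*A) = 7 - (39 + A + g)*(-14/5 + 2*A) = 7 - (-14/5 + 2*A)*(39 + A + g))
(O(29, 12) - 17292)/(20119 + 34017) = ((581/5 - 2*12² - 376/5*12 + (14/5)*29 - 2*12*29) - 17292)/(20119 + 34017) = ((581/5 - 2*144 - 4512/5 + 406/5 - 696) - 17292)/54136 = ((581/5 - 288 - 4512/5 + 406/5 - 696) - 17292)*(1/54136) = (-1689 - 17292)*(1/54136) = -18981*1/54136 = -18981/54136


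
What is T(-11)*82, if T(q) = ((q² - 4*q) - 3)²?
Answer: 2152008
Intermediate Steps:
T(q) = (-3 + q² - 4*q)²
T(-11)*82 = (3 - 1*(-11)² + 4*(-11))²*82 = (3 - 1*121 - 44)²*82 = (3 - 121 - 44)²*82 = (-162)²*82 = 26244*82 = 2152008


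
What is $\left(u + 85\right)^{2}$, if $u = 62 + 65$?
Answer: $44944$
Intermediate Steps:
$u = 127$
$\left(u + 85\right)^{2} = \left(127 + 85\right)^{2} = 212^{2} = 44944$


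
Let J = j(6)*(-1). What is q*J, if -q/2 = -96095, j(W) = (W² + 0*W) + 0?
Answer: -6918840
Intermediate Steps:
j(W) = W² (j(W) = (W² + 0) + 0 = W² + 0 = W²)
q = 192190 (q = -2*(-96095) = 192190)
J = -36 (J = 6²*(-1) = 36*(-1) = -36)
q*J = 192190*(-36) = -6918840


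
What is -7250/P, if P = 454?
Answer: -3625/227 ≈ -15.969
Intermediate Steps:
-7250/P = -7250/454 = -7250*1/454 = -3625/227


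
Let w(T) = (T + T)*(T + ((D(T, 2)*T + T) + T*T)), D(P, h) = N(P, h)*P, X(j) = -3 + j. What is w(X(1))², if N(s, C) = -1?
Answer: 256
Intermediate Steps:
D(P, h) = -P
w(T) = 4*T² (w(T) = (T + T)*(T + (((-T)*T + T) + T*T)) = (2*T)*(T + ((-T² + T) + T²)) = (2*T)*(T + ((T - T²) + T²)) = (2*T)*(T + T) = (2*T)*(2*T) = 4*T²)
w(X(1))² = (4*(-3 + 1)²)² = (4*(-2)²)² = (4*4)² = 16² = 256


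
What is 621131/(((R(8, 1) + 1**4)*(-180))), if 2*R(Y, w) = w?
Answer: -621131/270 ≈ -2300.5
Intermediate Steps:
R(Y, w) = w/2
621131/(((R(8, 1) + 1**4)*(-180))) = 621131/((((1/2)*1 + 1**4)*(-180))) = 621131/(((1/2 + 1)*(-180))) = 621131/(((3/2)*(-180))) = 621131/(-270) = 621131*(-1/270) = -621131/270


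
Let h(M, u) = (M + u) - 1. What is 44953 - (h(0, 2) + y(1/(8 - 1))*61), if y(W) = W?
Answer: 314603/7 ≈ 44943.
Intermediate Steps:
h(M, u) = -1 + M + u
44953 - (h(0, 2) + y(1/(8 - 1))*61) = 44953 - ((-1 + 0 + 2) + 61/(8 - 1)) = 44953 - (1 + 61/7) = 44953 - 1*68/7 = 44953 - 68/7 = 314603/7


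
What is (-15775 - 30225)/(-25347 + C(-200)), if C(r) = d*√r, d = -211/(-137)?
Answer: 21883940778000/12058536010721 + 13297220000*I*√2/12058536010721 ≈ 1.8148 + 0.0015595*I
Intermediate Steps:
d = 211/137 (d = -211*(-1/137) = 211/137 ≈ 1.5401)
C(r) = 211*√r/137
(-15775 - 30225)/(-25347 + C(-200)) = (-15775 - 30225)/(-25347 + 211*√(-200)/137) = -46000/(-25347 + 211*(10*I*√2)/137) = -46000/(-25347 + 2110*I*√2/137)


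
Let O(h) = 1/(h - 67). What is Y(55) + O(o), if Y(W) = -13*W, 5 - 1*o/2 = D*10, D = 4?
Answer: -97956/137 ≈ -715.01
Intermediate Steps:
o = -70 (o = 10 - 8*10 = 10 - 2*40 = 10 - 80 = -70)
O(h) = 1/(-67 + h)
Y(55) + O(o) = -13*55 + 1/(-67 - 70) = -715 + 1/(-137) = -715 - 1/137 = -97956/137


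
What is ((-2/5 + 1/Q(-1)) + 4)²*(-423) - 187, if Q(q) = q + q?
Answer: -425203/100 ≈ -4252.0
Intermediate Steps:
Q(q) = 2*q
((-2/5 + 1/Q(-1)) + 4)²*(-423) - 187 = ((-2/5 + 1/(2*(-1))) + 4)²*(-423) - 187 = ((-2*⅕ + 1/(-2)) + 4)²*(-423) - 187 = ((-⅖ + 1*(-½)) + 4)²*(-423) - 187 = ((-⅖ - ½) + 4)²*(-423) - 187 = (-9/10 + 4)²*(-423) - 187 = (31/10)²*(-423) - 187 = (961/100)*(-423) - 187 = -406503/100 - 187 = -425203/100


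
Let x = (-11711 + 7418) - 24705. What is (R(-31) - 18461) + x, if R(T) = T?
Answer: -47490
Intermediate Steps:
x = -28998 (x = -4293 - 24705 = -28998)
(R(-31) - 18461) + x = (-31 - 18461) - 28998 = -18492 - 28998 = -47490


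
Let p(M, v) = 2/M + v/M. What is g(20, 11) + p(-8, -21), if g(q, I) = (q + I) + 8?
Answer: 331/8 ≈ 41.375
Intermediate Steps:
g(q, I) = 8 + I + q (g(q, I) = (I + q) + 8 = 8 + I + q)
g(20, 11) + p(-8, -21) = (8 + 11 + 20) + (2 - 21)/(-8) = 39 - ⅛*(-19) = 39 + 19/8 = 331/8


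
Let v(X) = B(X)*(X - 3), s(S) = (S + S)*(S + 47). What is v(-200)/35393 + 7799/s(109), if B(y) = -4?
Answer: 303644503/1203645144 ≈ 0.25227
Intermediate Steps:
s(S) = 2*S*(47 + S) (s(S) = (2*S)*(47 + S) = 2*S*(47 + S))
v(X) = 12 - 4*X (v(X) = -4*(X - 3) = -4*(-3 + X) = 12 - 4*X)
v(-200)/35393 + 7799/s(109) = (12 - 4*(-200))/35393 + 7799/((2*109*(47 + 109))) = (12 + 800)*(1/35393) + 7799/((2*109*156)) = 812*(1/35393) + 7799/34008 = 812/35393 + 7799*(1/34008) = 812/35393 + 7799/34008 = 303644503/1203645144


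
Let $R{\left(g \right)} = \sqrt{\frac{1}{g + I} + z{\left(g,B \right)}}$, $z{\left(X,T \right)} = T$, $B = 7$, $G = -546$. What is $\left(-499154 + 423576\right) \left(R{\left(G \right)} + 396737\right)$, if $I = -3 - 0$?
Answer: $-29984588986 - \frac{75578 \sqrt{234362}}{183} \approx -2.9985 \cdot 10^{10}$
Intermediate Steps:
$I = -3$ ($I = -3 + 0 = -3$)
$R{\left(g \right)} = \sqrt{7 + \frac{1}{-3 + g}}$ ($R{\left(g \right)} = \sqrt{\frac{1}{g - 3} + 7} = \sqrt{\frac{1}{-3 + g} + 7} = \sqrt{7 + \frac{1}{-3 + g}}$)
$\left(-499154 + 423576\right) \left(R{\left(G \right)} + 396737\right) = \left(-499154 + 423576\right) \left(\sqrt{\frac{-20 + 7 \left(-546\right)}{-3 - 546}} + 396737\right) = - 75578 \left(\sqrt{\frac{-20 - 3822}{-549}} + 396737\right) = - 75578 \left(\sqrt{\left(- \frac{1}{549}\right) \left(-3842\right)} + 396737\right) = - 75578 \left(\sqrt{\frac{3842}{549}} + 396737\right) = - 75578 \left(\frac{\sqrt{234362}}{183} + 396737\right) = - 75578 \left(396737 + \frac{\sqrt{234362}}{183}\right) = -29984588986 - \frac{75578 \sqrt{234362}}{183}$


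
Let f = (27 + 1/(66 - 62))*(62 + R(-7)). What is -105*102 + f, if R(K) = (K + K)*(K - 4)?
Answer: -4824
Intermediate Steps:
R(K) = 2*K*(-4 + K) (R(K) = (2*K)*(-4 + K) = 2*K*(-4 + K))
f = 5886 (f = (27 + 1/(66 - 62))*(62 + 2*(-7)*(-4 - 7)) = (27 + 1/4)*(62 + 2*(-7)*(-11)) = (27 + ¼)*(62 + 154) = (109/4)*216 = 5886)
-105*102 + f = -105*102 + 5886 = -10710 + 5886 = -4824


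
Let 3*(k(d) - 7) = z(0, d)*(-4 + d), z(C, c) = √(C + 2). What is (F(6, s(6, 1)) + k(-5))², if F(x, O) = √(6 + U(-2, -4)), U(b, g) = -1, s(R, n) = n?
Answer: (7 + √5 - 3*√2)² ≈ 24.934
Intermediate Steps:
z(C, c) = √(2 + C)
k(d) = 7 + √2*(-4 + d)/3 (k(d) = 7 + (√(2 + 0)*(-4 + d))/3 = 7 + (√2*(-4 + d))/3 = 7 + √2*(-4 + d)/3)
F(x, O) = √5 (F(x, O) = √(6 - 1) = √5)
(F(6, s(6, 1)) + k(-5))² = (√5 + (7 - 4*√2/3 + (⅓)*(-5)*√2))² = (√5 + (7 - 4*√2/3 - 5*√2/3))² = (√5 + (7 - 3*√2))² = (7 + √5 - 3*√2)²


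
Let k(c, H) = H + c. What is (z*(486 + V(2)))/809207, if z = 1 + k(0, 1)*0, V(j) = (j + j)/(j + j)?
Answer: 487/809207 ≈ 0.00060182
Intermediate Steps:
V(j) = 1 (V(j) = (2*j)/((2*j)) = (2*j)*(1/(2*j)) = 1)
z = 1 (z = 1 + (1 + 0)*0 = 1 + 1*0 = 1 + 0 = 1)
(z*(486 + V(2)))/809207 = (1*(486 + 1))/809207 = (1*487)*(1/809207) = 487*(1/809207) = 487/809207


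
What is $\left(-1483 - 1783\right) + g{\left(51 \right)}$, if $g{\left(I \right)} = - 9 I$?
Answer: $-3725$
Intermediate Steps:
$\left(-1483 - 1783\right) + g{\left(51 \right)} = \left(-1483 - 1783\right) - 459 = -3266 - 459 = -3725$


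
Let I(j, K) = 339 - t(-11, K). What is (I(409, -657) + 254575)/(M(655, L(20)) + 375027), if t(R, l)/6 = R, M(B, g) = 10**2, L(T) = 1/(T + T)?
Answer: 254980/375127 ≈ 0.67972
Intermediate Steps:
L(T) = 1/(2*T)
M(B, g) = 100
t(R, l) = 6*R
I(j, K) = 405 (I(j, K) = 339 - 6*(-11) = 339 - 1*(-66) = 339 + 66 = 405)
(I(409, -657) + 254575)/(M(655, L(20)) + 375027) = (405 + 254575)/(100 + 375027) = 254980/375127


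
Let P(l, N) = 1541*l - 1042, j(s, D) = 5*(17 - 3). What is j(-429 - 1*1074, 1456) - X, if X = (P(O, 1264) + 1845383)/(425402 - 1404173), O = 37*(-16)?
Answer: 69446039/978771 ≈ 70.952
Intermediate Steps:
O = -592
j(s, D) = 70 (j(s, D) = 5*14 = 70)
P(l, N) = -1042 + 1541*l
X = -932069/978771 (X = ((-1042 + 1541*(-592)) + 1845383)/(425402 - 1404173) = ((-1042 - 912272) + 1845383)/(-978771) = (-913314 + 1845383)*(-1/978771) = 932069*(-1/978771) = -932069/978771 ≈ -0.95228)
j(-429 - 1*1074, 1456) - X = 70 - 1*(-932069/978771) = 70 + 932069/978771 = 69446039/978771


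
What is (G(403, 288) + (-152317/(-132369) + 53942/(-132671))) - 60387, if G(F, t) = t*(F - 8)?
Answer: 133903497191648/2508789657 ≈ 53374.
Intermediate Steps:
G(F, t) = t*(-8 + F)
(G(403, 288) + (-152317/(-132369) + 53942/(-132671))) - 60387 = (288*(-8 + 403) + (-152317/(-132369) + 53942/(-132671))) - 60387 = (288*395 + (-152317*(-1/132369) + 53942*(-1/132671))) - 60387 = (113760 + (152317/132369 - 7706/18953)) - 60387 = (113760 + 1866828587/2508789657) - 60387 = 285401778208907/2508789657 - 60387 = 133903497191648/2508789657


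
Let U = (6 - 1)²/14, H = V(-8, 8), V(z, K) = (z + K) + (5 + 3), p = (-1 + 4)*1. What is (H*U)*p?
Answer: 300/7 ≈ 42.857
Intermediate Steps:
p = 3 (p = 3*1 = 3)
V(z, K) = 8 + K + z (V(z, K) = (K + z) + 8 = 8 + K + z)
H = 8 (H = 8 + 8 - 8 = 8)
U = 25/14 (U = 5²*(1/14) = 25*(1/14) = 25/14 ≈ 1.7857)
(H*U)*p = (8*(25/14))*3 = (100/7)*3 = 300/7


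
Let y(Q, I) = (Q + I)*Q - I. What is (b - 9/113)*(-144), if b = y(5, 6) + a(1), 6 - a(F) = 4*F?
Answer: -828576/113 ≈ -7332.5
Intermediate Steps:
y(Q, I) = -I + Q*(I + Q) (y(Q, I) = (I + Q)*Q - I = Q*(I + Q) - I = -I + Q*(I + Q))
a(F) = 6 - 4*F
b = 51 (b = (5**2 - 1*6 + 6*5) + (6 - 4*1) = (25 - 6 + 30) + (6 - 4) = 49 + 2 = 51)
(b - 9/113)*(-144) = (51 - 9/113)*(-144) = (5754/113)*(-144) = -828576/113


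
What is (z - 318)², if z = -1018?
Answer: 1784896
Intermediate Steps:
(z - 318)² = (-1018 - 318)² = (-1336)² = 1784896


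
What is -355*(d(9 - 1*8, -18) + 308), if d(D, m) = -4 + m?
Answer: -101530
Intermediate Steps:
-355*(d(9 - 1*8, -18) + 308) = -355*((-4 - 18) + 308) = -355*(-22 + 308) = -355*286 = -101530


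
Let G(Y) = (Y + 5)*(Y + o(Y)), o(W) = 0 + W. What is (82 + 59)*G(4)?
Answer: 10152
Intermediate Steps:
o(W) = W
G(Y) = 2*Y*(5 + Y) (G(Y) = (Y + 5)*(Y + Y) = (5 + Y)*(2*Y) = 2*Y*(5 + Y))
(82 + 59)*G(4) = (82 + 59)*(2*4*(5 + 4)) = 141*(2*4*9) = 141*72 = 10152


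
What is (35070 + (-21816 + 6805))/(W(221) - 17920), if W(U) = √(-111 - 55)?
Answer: -179728640/160563283 - 20059*I*√166/321126566 ≈ -1.1194 - 0.0008048*I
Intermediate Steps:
W(U) = I*√166 (W(U) = √(-166) = I*√166)
(35070 + (-21816 + 6805))/(W(221) - 17920) = (35070 + (-21816 + 6805))/(I*√166 - 17920) = (35070 - 15011)/(-17920 + I*√166) = 20059/(-17920 + I*√166)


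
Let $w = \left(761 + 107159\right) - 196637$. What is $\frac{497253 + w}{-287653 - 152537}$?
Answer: $- \frac{204268}{220095} \approx -0.92809$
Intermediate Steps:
$w = -88717$ ($w = 107920 - 196637 = -88717$)
$\frac{497253 + w}{-287653 - 152537} = \frac{497253 - 88717}{-287653 - 152537} = \frac{408536}{-440190} = 408536 \left(- \frac{1}{440190}\right) = - \frac{204268}{220095}$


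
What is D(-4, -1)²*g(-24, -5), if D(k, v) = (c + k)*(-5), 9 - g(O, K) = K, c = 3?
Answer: 350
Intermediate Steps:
g(O, K) = 9 - K
D(k, v) = -15 - 5*k (D(k, v) = (3 + k)*(-5) = -15 - 5*k)
D(-4, -1)²*g(-24, -5) = (-15 - 5*(-4))²*(9 - 1*(-5)) = (-15 + 20)²*(9 + 5) = 5²*14 = 25*14 = 350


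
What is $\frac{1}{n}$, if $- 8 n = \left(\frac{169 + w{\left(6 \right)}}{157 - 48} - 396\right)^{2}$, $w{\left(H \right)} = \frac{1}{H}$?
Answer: $- \frac{3421728}{66548004961} \approx -5.1417 \cdot 10^{-5}$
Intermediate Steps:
$n = - \frac{66548004961}{3421728}$ ($n = - \frac{\left(\frac{169 + \frac{1}{6}}{157 - 48} - 396\right)^{2}}{8} = - \frac{\left(\frac{169 + \frac{1}{6}}{109} - 396\right)^{2}}{8} = - \frac{\left(\frac{1015}{6} \cdot \frac{1}{109} - 396\right)^{2}}{8} = - \frac{\left(\frac{1015}{654} - 396\right)^{2}}{8} = - \frac{\left(- \frac{257969}{654}\right)^{2}}{8} = \left(- \frac{1}{8}\right) \frac{66548004961}{427716} = - \frac{66548004961}{3421728} \approx -19449.0$)
$\frac{1}{n} = \frac{1}{- \frac{66548004961}{3421728}} = - \frac{3421728}{66548004961}$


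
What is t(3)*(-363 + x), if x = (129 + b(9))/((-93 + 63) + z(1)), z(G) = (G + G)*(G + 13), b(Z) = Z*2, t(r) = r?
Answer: -2619/2 ≈ -1309.5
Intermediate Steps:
b(Z) = 2*Z
z(G) = 2*G*(13 + G) (z(G) = (2*G)*(13 + G) = 2*G*(13 + G))
x = -147/2 (x = (129 + 2*9)/((-93 + 63) + 2*1*(13 + 1)) = (129 + 18)/(-30 + 2*1*14) = 147/(-30 + 28) = 147/(-2) = 147*(-1/2) = -147/2 ≈ -73.500)
t(3)*(-363 + x) = 3*(-363 - 147/2) = 3*(-873/2) = -2619/2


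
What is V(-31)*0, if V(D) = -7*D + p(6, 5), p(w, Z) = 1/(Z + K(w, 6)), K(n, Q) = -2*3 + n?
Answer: 0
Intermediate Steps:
K(n, Q) = -6 + n
p(w, Z) = 1/(-6 + Z + w) (p(w, Z) = 1/(Z + (-6 + w)) = 1/(-6 + Z + w))
V(D) = ⅕ - 7*D (V(D) = -7*D + 1/(-6 + 5 + 6) = -7*D + 1/5 = -7*D + ⅕ = ⅕ - 7*D)
V(-31)*0 = (⅕ - 7*(-31))*0 = (⅕ + 217)*0 = (1086/5)*0 = 0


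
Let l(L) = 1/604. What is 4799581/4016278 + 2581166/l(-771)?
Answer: 6261474857768973/4016278 ≈ 1.5590e+9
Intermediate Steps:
l(L) = 1/604
4799581/4016278 + 2581166/l(-771) = 4799581/4016278 + 2581166/(1/604) = 4799581*(1/4016278) + 2581166*604 = 4799581/4016278 + 1559024264 = 6261474857768973/4016278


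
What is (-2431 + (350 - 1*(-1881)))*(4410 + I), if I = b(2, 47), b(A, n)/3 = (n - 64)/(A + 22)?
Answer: -881575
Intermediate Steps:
b(A, n) = 3*(-64 + n)/(22 + A) (b(A, n) = 3*((n - 64)/(A + 22)) = 3*((-64 + n)/(22 + A)) = 3*(-64 + n)/(22 + A))
I = -17/8 (I = 3*(-64 + 47)/(22 + 2) = 3*(-17)/24 = 3*(1/24)*(-17) = -17/8 ≈ -2.1250)
(-2431 + (350 - 1*(-1881)))*(4410 + I) = (-2431 + (350 - 1*(-1881)))*(4410 - 17/8) = (-2431 + (350 + 1881))*(35263/8) = (-2431 + 2231)*(35263/8) = -200*35263/8 = -881575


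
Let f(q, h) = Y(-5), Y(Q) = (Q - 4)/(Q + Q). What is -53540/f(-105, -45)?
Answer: -535400/9 ≈ -59489.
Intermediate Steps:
Y(Q) = (-4 + Q)/(2*Q) (Y(Q) = (-4 + Q)/((2*Q)) = (-4 + Q)*(1/(2*Q)) = (-4 + Q)/(2*Q))
f(q, h) = 9/10 (f(q, h) = (1/2)*(-4 - 5)/(-5) = (1/2)*(-1/5)*(-9) = 9/10)
-53540/f(-105, -45) = -53540/9/10 = -53540*10/9 = -535400/9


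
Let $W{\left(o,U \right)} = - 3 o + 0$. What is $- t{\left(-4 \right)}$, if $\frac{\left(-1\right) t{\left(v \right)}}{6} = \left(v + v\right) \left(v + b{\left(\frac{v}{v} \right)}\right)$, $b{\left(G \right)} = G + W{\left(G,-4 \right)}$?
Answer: $288$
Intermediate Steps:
$W{\left(o,U \right)} = - 3 o$
$b{\left(G \right)} = - 2 G$ ($b{\left(G \right)} = G - 3 G = - 2 G$)
$t{\left(v \right)} = - 12 v \left(-2 + v\right)$ ($t{\left(v \right)} = - 6 \left(v + v\right) \left(v - 2 \frac{v}{v}\right) = - 6 \cdot 2 v \left(v - 2\right) = - 6 \cdot 2 v \left(-2 + v\right) = - 12 v \left(-2 + v\right)$)
$- t{\left(-4 \right)} = - 12 \left(-4\right) \left(2 - -4\right) = - 12 \left(-4\right) \left(2 + 4\right) = - 12 \left(-4\right) 6 = \left(-1\right) \left(-288\right) = 288$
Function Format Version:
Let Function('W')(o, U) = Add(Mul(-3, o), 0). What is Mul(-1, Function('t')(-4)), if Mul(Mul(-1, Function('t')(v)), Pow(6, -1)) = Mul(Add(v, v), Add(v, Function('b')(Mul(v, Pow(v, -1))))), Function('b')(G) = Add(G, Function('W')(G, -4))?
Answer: 288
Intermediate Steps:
Function('W')(o, U) = Mul(-3, o)
Function('b')(G) = Mul(-2, G) (Function('b')(G) = Add(G, Mul(-3, G)) = Mul(-2, G))
Function('t')(v) = Mul(-12, v, Add(-2, v)) (Function('t')(v) = Mul(-6, Mul(Add(v, v), Add(v, Mul(-2, Mul(v, Pow(v, -1)))))) = Mul(-6, Mul(Mul(2, v), Add(v, Mul(-2, 1)))) = Mul(-6, Mul(Mul(2, v), Add(v, -2))) = Mul(-6, Mul(Mul(2, v), Add(-2, v))) = Mul(-6, Mul(2, v, Add(-2, v))) = Mul(-12, v, Add(-2, v)))
Mul(-1, Function('t')(-4)) = Mul(-1, Mul(12, -4, Add(2, Mul(-1, -4)))) = Mul(-1, Mul(12, -4, Add(2, 4))) = Mul(-1, Mul(12, -4, 6)) = Mul(-1, -288) = 288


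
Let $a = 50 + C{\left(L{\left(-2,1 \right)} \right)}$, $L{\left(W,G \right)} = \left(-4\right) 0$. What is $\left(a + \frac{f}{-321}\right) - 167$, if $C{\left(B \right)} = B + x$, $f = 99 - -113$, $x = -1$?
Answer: $- \frac{38090}{321} \approx -118.66$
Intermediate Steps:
$L{\left(W,G \right)} = 0$
$f = 212$ ($f = 99 + 113 = 212$)
$C{\left(B \right)} = -1 + B$ ($C{\left(B \right)} = B - 1 = -1 + B$)
$a = 49$ ($a = 50 + \left(-1 + 0\right) = 50 - 1 = 49$)
$\left(a + \frac{f}{-321}\right) - 167 = \left(49 + \frac{212}{-321}\right) - 167 = \left(49 + 212 \left(- \frac{1}{321}\right)\right) - 167 = \left(49 - \frac{212}{321}\right) - 167 = \frac{15517}{321} - 167 = - \frac{38090}{321}$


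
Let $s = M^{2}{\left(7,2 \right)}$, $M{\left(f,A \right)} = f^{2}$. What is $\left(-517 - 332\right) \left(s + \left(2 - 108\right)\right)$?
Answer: $-1948455$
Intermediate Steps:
$s = 2401$ ($s = \left(7^{2}\right)^{2} = 49^{2} = 2401$)
$\left(-517 - 332\right) \left(s + \left(2 - 108\right)\right) = \left(-517 - 332\right) \left(2401 + \left(2 - 108\right)\right) = - 849 \left(2401 - 106\right) = \left(-849\right) 2295 = -1948455$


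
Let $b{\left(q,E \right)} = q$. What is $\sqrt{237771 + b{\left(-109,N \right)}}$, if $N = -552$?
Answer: $\sqrt{237662} \approx 487.51$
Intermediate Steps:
$\sqrt{237771 + b{\left(-109,N \right)}} = \sqrt{237771 - 109} = \sqrt{237662}$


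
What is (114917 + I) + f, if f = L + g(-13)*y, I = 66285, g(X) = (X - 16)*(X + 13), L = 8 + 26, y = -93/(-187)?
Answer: 181236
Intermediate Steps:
y = 93/187 (y = -93*(-1/187) = 93/187 ≈ 0.49733)
L = 34
g(X) = (-16 + X)*(13 + X)
f = 34 (f = 34 + (-208 + (-13)² - 3*(-13))*(93/187) = 34 + (-208 + 169 + 39)*(93/187) = 34 + 0*(93/187) = 34 + 0 = 34)
(114917 + I) + f = (114917 + 66285) + 34 = 181202 + 34 = 181236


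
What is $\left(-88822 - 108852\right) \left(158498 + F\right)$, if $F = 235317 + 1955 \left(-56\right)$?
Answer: $-56205636790$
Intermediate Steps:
$F = 125837$ ($F = 235317 - 109480 = 125837$)
$\left(-88822 - 108852\right) \left(158498 + F\right) = \left(-88822 - 108852\right) \left(158498 + 125837\right) = \left(-197674\right) 284335 = -56205636790$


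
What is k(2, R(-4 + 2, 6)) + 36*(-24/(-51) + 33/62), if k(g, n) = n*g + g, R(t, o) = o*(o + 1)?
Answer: 64348/527 ≈ 122.10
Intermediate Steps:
R(t, o) = o*(1 + o)
k(g, n) = g + g*n (k(g, n) = g*n + g = g + g*n)
k(2, R(-4 + 2, 6)) + 36*(-24/(-51) + 33/62) = 2*(1 + 6*(1 + 6)) + 36*(-24/(-51) + 33/62) = 2*(1 + 6*7) + 36*(-24*(-1/51) + 33*(1/62)) = 2*(1 + 42) + 36*(8/17 + 33/62) = 2*43 + 36*(1057/1054) = 86 + 19026/527 = 64348/527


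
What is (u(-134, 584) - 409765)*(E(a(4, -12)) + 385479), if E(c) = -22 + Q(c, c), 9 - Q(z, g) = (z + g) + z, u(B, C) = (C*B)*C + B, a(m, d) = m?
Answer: -17773824731962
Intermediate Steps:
u(B, C) = B + B*C² (u(B, C) = (B*C)*C + B = B*C² + B = B + B*C²)
Q(z, g) = 9 - g - 2*z (Q(z, g) = 9 - ((z + g) + z) = 9 - ((g + z) + z) = 9 - (g + 2*z) = 9 + (-g - 2*z) = 9 - g - 2*z)
E(c) = -13 - 3*c (E(c) = -22 + (9 - c - 2*c) = -22 + (9 - 3*c) = -13 - 3*c)
(u(-134, 584) - 409765)*(E(a(4, -12)) + 385479) = (-134*(1 + 584²) - 409765)*((-13 - 3*4) + 385479) = (-134*(1 + 341056) - 409765)*((-13 - 12) + 385479) = (-134*341057 - 409765)*(-25 + 385479) = (-45701638 - 409765)*385454 = -46111403*385454 = -17773824731962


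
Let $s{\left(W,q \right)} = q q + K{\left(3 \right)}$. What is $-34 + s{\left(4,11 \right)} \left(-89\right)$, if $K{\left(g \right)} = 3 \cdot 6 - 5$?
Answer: $-11960$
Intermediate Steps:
$K{\left(g \right)} = 13$ ($K{\left(g \right)} = 18 - 5 = 13$)
$s{\left(W,q \right)} = 13 + q^{2}$ ($s{\left(W,q \right)} = q q + 13 = q^{2} + 13 = 13 + q^{2}$)
$-34 + s{\left(4,11 \right)} \left(-89\right) = -34 + \left(13 + 11^{2}\right) \left(-89\right) = -34 + \left(13 + 121\right) \left(-89\right) = -34 + 134 \left(-89\right) = -34 - 11926 = -11960$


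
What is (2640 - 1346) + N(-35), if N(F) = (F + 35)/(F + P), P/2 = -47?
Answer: 1294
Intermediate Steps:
P = -94 (P = 2*(-47) = -94)
N(F) = (35 + F)/(-94 + F) (N(F) = (F + 35)/(F - 94) = (35 + F)/(-94 + F))
(2640 - 1346) + N(-35) = (2640 - 1346) + (35 - 35)/(-94 - 35) = 1294 + 0/(-129) = 1294 - 1/129*0 = 1294 + 0 = 1294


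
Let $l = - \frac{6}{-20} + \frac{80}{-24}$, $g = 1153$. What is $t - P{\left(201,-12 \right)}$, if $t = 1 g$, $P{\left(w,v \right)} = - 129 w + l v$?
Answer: $\frac{135228}{5} \approx 27046.0$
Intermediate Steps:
$l = - \frac{91}{30}$ ($l = \left(-6\right) \left(- \frac{1}{20}\right) + 80 \left(- \frac{1}{24}\right) = \frac{3}{10} - \frac{10}{3} = - \frac{91}{30} \approx -3.0333$)
$P{\left(w,v \right)} = - 129 w - \frac{91 v}{30}$
$t = 1153$ ($t = 1 \cdot 1153 = 1153$)
$t - P{\left(201,-12 \right)} = 1153 - \left(\left(-129\right) 201 - - \frac{182}{5}\right) = 1153 - \left(-25929 + \frac{182}{5}\right) = 1153 - - \frac{129463}{5} = 1153 + \frac{129463}{5} = \frac{135228}{5}$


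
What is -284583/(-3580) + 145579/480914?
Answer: 9812937263/122976580 ≈ 79.795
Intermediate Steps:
-284583/(-3580) + 145579/480914 = -284583*(-1/3580) + 145579*(1/480914) = 284583/3580 + 20797/68702 = 9812937263/122976580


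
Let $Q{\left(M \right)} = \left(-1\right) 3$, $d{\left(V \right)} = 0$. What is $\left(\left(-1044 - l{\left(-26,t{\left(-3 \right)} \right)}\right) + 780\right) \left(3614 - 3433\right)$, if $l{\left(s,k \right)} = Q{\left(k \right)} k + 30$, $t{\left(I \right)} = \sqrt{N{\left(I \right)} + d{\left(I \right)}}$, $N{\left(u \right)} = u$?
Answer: $-53214 + 543 i \sqrt{3} \approx -53214.0 + 940.5 i$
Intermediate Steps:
$Q{\left(M \right)} = -3$
$t{\left(I \right)} = \sqrt{I}$ ($t{\left(I \right)} = \sqrt{I + 0} = \sqrt{I}$)
$l{\left(s,k \right)} = 30 - 3 k$ ($l{\left(s,k \right)} = - 3 k + 30 = 30 - 3 k$)
$\left(\left(-1044 - l{\left(-26,t{\left(-3 \right)} \right)}\right) + 780\right) \left(3614 - 3433\right) = \left(\left(-1044 - \left(30 - 3 \sqrt{-3}\right)\right) + 780\right) \left(3614 - 3433\right) = \left(\left(-1044 - \left(30 - 3 i \sqrt{3}\right)\right) + 780\right) 181 = \left(\left(-1074 + 3 i \sqrt{3}\right) + 780\right) 181 = \left(-294 + 3 i \sqrt{3}\right) 181 = -53214 + 543 i \sqrt{3}$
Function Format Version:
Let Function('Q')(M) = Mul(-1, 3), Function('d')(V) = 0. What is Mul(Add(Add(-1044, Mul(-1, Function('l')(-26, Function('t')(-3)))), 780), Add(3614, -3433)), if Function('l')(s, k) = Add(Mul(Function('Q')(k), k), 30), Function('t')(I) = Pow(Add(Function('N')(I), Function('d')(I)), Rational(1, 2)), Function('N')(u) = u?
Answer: Add(-53214, Mul(543, I, Pow(3, Rational(1, 2)))) ≈ Add(-53214., Mul(940.50, I))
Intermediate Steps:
Function('Q')(M) = -3
Function('t')(I) = Pow(I, Rational(1, 2)) (Function('t')(I) = Pow(Add(I, 0), Rational(1, 2)) = Pow(I, Rational(1, 2)))
Function('l')(s, k) = Add(30, Mul(-3, k)) (Function('l')(s, k) = Add(Mul(-3, k), 30) = Add(30, Mul(-3, k)))
Mul(Add(Add(-1044, Mul(-1, Function('l')(-26, Function('t')(-3)))), 780), Add(3614, -3433)) = Mul(Add(Add(-1044, Mul(-1, Add(30, Mul(-3, Pow(-3, Rational(1, 2)))))), 780), Add(3614, -3433)) = Mul(Add(Add(-1044, Mul(-1, Add(30, Mul(-3, Mul(I, Pow(3, Rational(1, 2))))))), 780), 181) = Mul(Add(Add(-1044, Mul(-1, Add(30, Mul(-3, I, Pow(3, Rational(1, 2)))))), 780), 181) = Mul(Add(Add(-1044, Add(-30, Mul(3, I, Pow(3, Rational(1, 2))))), 780), 181) = Mul(Add(Add(-1074, Mul(3, I, Pow(3, Rational(1, 2)))), 780), 181) = Mul(Add(-294, Mul(3, I, Pow(3, Rational(1, 2)))), 181) = Add(-53214, Mul(543, I, Pow(3, Rational(1, 2))))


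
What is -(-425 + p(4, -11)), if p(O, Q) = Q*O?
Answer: 469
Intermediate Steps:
p(O, Q) = O*Q
-(-425 + p(4, -11)) = -(-425 + 4*(-11)) = -(-425 - 44) = -1*(-469) = 469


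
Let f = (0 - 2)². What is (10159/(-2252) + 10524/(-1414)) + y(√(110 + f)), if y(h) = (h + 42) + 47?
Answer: 122670159/1592164 + √114 ≈ 87.723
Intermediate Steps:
f = 4 (f = (-2)² = 4)
y(h) = 89 + h (y(h) = (42 + h) + 47 = 89 + h)
(10159/(-2252) + 10524/(-1414)) + y(√(110 + f)) = (10159/(-2252) + 10524/(-1414)) + (89 + √(110 + 4)) = (10159*(-1/2252) + 10524*(-1/1414)) + (89 + √114) = (-10159/2252 - 5262/707) + (89 + √114) = -19032437/1592164 + (89 + √114) = 122670159/1592164 + √114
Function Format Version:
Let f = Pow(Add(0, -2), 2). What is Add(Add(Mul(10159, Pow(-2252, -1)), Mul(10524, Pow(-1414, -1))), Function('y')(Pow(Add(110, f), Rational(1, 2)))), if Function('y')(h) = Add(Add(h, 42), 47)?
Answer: Add(Rational(122670159, 1592164), Pow(114, Rational(1, 2))) ≈ 87.723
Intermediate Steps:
f = 4 (f = Pow(-2, 2) = 4)
Function('y')(h) = Add(89, h) (Function('y')(h) = Add(Add(42, h), 47) = Add(89, h))
Add(Add(Mul(10159, Pow(-2252, -1)), Mul(10524, Pow(-1414, -1))), Function('y')(Pow(Add(110, f), Rational(1, 2)))) = Add(Add(Mul(10159, Pow(-2252, -1)), Mul(10524, Pow(-1414, -1))), Add(89, Pow(Add(110, 4), Rational(1, 2)))) = Add(Add(Mul(10159, Rational(-1, 2252)), Mul(10524, Rational(-1, 1414))), Add(89, Pow(114, Rational(1, 2)))) = Add(Add(Rational(-10159, 2252), Rational(-5262, 707)), Add(89, Pow(114, Rational(1, 2)))) = Add(Rational(-19032437, 1592164), Add(89, Pow(114, Rational(1, 2)))) = Add(Rational(122670159, 1592164), Pow(114, Rational(1, 2)))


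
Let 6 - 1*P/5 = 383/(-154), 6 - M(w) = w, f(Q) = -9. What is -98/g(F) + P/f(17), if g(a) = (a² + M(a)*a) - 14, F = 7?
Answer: -5693/693 ≈ -8.2150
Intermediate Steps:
M(w) = 6 - w
g(a) = -14 + a² + a*(6 - a) (g(a) = (a² + (6 - a)*a) - 14 = (a² + a*(6 - a)) - 14 = -14 + a² + a*(6 - a))
P = 6535/154 (P = 30 - 1915/(-154) = 30 - 1915*(-1)/154 = 30 - 5*(-383/154) = 30 + 1915/154 = 6535/154 ≈ 42.435)
-98/g(F) + P/f(17) = -98/(-14 + 6*7) + (6535/154)/(-9) = -98/(-14 + 42) + (6535/154)*(-⅑) = -98/28 - 6535/1386 = -98*1/28 - 6535/1386 = -7/2 - 6535/1386 = -5693/693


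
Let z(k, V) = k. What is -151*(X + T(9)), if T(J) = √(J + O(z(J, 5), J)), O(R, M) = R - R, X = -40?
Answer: 5587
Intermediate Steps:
O(R, M) = 0
T(J) = √J (T(J) = √(J + 0) = √J)
-151*(X + T(9)) = -151*(-40 + √9) = -151*(-40 + 3) = -151*(-37) = 5587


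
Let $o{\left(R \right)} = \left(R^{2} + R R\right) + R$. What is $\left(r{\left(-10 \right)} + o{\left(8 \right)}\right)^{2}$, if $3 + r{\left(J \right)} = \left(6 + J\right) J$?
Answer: $29929$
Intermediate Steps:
$o{\left(R \right)} = R + 2 R^{2}$ ($o{\left(R \right)} = \left(R^{2} + R^{2}\right) + R = 2 R^{2} + R = R + 2 R^{2}$)
$r{\left(J \right)} = -3 + J \left(6 + J\right)$ ($r{\left(J \right)} = -3 + \left(6 + J\right) J = -3 + J \left(6 + J\right)$)
$\left(r{\left(-10 \right)} + o{\left(8 \right)}\right)^{2} = \left(\left(-3 + \left(-10\right)^{2} + 6 \left(-10\right)\right) + 8 \left(1 + 2 \cdot 8\right)\right)^{2} = \left(\left(-3 + 100 - 60\right) + 8 \left(1 + 16\right)\right)^{2} = \left(37 + 8 \cdot 17\right)^{2} = \left(37 + 136\right)^{2} = 173^{2} = 29929$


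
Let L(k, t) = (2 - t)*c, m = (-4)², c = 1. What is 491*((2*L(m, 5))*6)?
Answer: -17676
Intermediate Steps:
m = 16
L(k, t) = 2 - t (L(k, t) = (2 - t)*1 = 2 - t)
491*((2*L(m, 5))*6) = 491*((2*(2 - 1*5))*6) = 491*((2*(2 - 5))*6) = 491*((2*(-3))*6) = 491*(-6*6) = 491*(-36) = -17676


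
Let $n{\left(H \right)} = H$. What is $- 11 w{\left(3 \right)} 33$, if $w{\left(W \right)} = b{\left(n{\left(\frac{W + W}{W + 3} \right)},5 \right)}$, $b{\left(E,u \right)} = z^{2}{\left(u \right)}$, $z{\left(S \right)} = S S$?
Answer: $-226875$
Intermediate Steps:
$z{\left(S \right)} = S^{2}$
$b{\left(E,u \right)} = u^{4}$ ($b{\left(E,u \right)} = \left(u^{2}\right)^{2} = u^{4}$)
$w{\left(W \right)} = 625$ ($w{\left(W \right)} = 5^{4} = 625$)
$- 11 w{\left(3 \right)} 33 = \left(-11\right) 625 \cdot 33 = \left(-6875\right) 33 = -226875$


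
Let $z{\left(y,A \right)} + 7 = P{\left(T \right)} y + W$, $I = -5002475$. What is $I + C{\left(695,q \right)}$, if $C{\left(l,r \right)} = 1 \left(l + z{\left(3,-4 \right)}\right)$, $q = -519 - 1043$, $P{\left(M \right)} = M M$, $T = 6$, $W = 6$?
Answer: $-5001673$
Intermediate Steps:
$P{\left(M \right)} = M^{2}$
$z{\left(y,A \right)} = -1 + 36 y$ ($z{\left(y,A \right)} = -7 + \left(6^{2} y + 6\right) = -7 + \left(36 y + 6\right) = -7 + \left(6 + 36 y\right) = -1 + 36 y$)
$q = -1562$
$C{\left(l,r \right)} = 107 + l$ ($C{\left(l,r \right)} = 1 \left(l + \left(-1 + 36 \cdot 3\right)\right) = 1 \left(l + \left(-1 + 108\right)\right) = 1 \left(l + 107\right) = 1 \left(107 + l\right) = 107 + l$)
$I + C{\left(695,q \right)} = -5002475 + \left(107 + 695\right) = -5002475 + 802 = -5001673$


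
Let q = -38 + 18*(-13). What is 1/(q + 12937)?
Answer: 1/12665 ≈ 7.8958e-5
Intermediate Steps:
q = -272 (q = -38 - 234 = -272)
1/(q + 12937) = 1/(-272 + 12937) = 1/12665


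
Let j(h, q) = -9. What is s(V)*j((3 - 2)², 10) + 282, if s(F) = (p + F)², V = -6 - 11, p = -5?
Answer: -4074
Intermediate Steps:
V = -17
s(F) = (-5 + F)²
s(V)*j((3 - 2)², 10) + 282 = (-5 - 17)²*(-9) + 282 = (-22)²*(-9) + 282 = 484*(-9) + 282 = -4356 + 282 = -4074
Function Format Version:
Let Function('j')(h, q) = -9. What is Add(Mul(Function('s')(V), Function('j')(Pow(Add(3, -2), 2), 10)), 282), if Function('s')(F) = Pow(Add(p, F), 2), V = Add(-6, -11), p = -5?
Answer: -4074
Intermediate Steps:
V = -17
Function('s')(F) = Pow(Add(-5, F), 2)
Add(Mul(Function('s')(V), Function('j')(Pow(Add(3, -2), 2), 10)), 282) = Add(Mul(Pow(Add(-5, -17), 2), -9), 282) = Add(Mul(Pow(-22, 2), -9), 282) = Add(Mul(484, -9), 282) = Add(-4356, 282) = -4074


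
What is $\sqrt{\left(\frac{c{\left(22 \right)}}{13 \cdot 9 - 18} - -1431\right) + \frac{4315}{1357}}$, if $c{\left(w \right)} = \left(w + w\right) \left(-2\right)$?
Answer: $\frac{\sqrt{23753989174}}{4071} \approx 37.859$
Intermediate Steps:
$c{\left(w \right)} = - 4 w$ ($c{\left(w \right)} = 2 w \left(-2\right) = - 4 w$)
$\sqrt{\left(\frac{c{\left(22 \right)}}{13 \cdot 9 - 18} - -1431\right) + \frac{4315}{1357}} = \sqrt{\left(\frac{\left(-4\right) 22}{13 \cdot 9 - 18} - -1431\right) + \frac{4315}{1357}} = \sqrt{\left(- \frac{88}{117 - 18} + 1431\right) + 4315 \cdot \frac{1}{1357}} = \sqrt{\left(- \frac{88}{99} + 1431\right) + \frac{4315}{1357}} = \sqrt{\left(\left(-88\right) \frac{1}{99} + 1431\right) + \frac{4315}{1357}} = \sqrt{\left(- \frac{8}{9} + 1431\right) + \frac{4315}{1357}} = \sqrt{\frac{12871}{9} + \frac{4315}{1357}} = \sqrt{\frac{17504782}{12213}} = \frac{\sqrt{23753989174}}{4071}$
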